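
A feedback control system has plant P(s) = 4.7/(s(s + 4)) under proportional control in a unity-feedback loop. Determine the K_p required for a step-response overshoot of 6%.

From %OS = 100·exp(−πζ/√(1−ζ²)) = 6%, ζ = −ln(0.06)/√(π²+ln²(0.06)) = 0.6671.
Characteristic equation s² + 4s + 4.7K_p = 0 gives ζ = 4/(2√(4.7K_p)).
Setting ζ = 0.6671: √(4.7K_p) = 4/(2·0.6671) = 2.998, so K_p = 8.988/4.7 = 1.91.

K_p = 1.91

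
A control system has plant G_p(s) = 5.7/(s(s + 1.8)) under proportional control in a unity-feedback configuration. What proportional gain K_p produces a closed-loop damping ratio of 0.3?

Closed-loop characteristic equation: s² + 1.8s + K_p·5.7 = 0.
So ω_n = √(5.7K_p) and 2ζω_n = 1.8, giving ζ = 1.8/(2√(5.7K_p)).
Setting ζ = 0.3: √(5.7K_p) = 1.8/(2·0.3) = 3, so K_p = 9/5.7 = 1.58.

K_p = 1.58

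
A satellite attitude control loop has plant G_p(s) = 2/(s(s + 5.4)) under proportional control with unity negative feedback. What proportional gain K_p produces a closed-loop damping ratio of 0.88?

Closed-loop characteristic equation: s² + 5.4s + K_p·2 = 0.
So ω_n = √(2K_p) and 2ζω_n = 5.4, giving ζ = 5.4/(2√(2K_p)).
Setting ζ = 0.88: √(2K_p) = 5.4/(2·0.88) = 3.068, so K_p = 9.414/2 = 4.71.

K_p = 4.71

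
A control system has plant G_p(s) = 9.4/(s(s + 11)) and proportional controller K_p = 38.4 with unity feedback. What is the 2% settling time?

T_s ≈ 0.727 s

From 1 + K_pG_p(s) = 0: s² + 11s + 361 = 0 ⇒ ω_n = 19, ζ = 0.2895.
2% settling time T_s ≈ 4/(ζω_n) = 4/5.5 = 0.727 s.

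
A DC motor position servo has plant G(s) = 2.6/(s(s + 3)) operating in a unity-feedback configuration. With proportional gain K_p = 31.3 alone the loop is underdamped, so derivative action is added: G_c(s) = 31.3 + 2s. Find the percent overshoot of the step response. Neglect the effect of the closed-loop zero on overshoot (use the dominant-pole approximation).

20.1%

Forward path: (31.3 + 2s)·2.6/(s(s+3)). The closed-loop characteristic equation is s² + (3 + 2.6·2)s + 2.6·31.3 = 0.
That is s² + 8.2s + 81.38 = 0, so ω_n = 9.021 rad/s and ζ = 8.2/(2·9.021) = 0.4545.
%OS = 100·exp(−πζ/√(1−ζ²)) = 20.1%.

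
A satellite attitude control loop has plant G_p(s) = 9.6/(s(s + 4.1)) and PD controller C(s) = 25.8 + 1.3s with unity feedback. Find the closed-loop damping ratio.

ζ = 0.527

Forward path: (25.8 + 1.3s)·9.6/(s(s+4.1)). The closed-loop characteristic equation is s² + (4.1 + 9.6·1.3)s + 9.6·25.8 = 0.
That is s² + 16.58s + 247.7 = 0, so ω_n = 15.74 rad/s and ζ = 16.58/(2·15.74) = 0.5268.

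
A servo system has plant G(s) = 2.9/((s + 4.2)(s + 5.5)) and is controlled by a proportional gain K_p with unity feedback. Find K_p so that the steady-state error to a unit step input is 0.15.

Steady-state error for a unit step on this type-0 loop is 1/(1 + K_p·G(0)).
G(0) = 0.1255. Require 1/(1 + K_p·0.1255) = 0.15, so 1 + 0.1255·K_p = 6.667.
K_p = (6.667 − 1)/0.1255 = 45.1.

K_p = 45.1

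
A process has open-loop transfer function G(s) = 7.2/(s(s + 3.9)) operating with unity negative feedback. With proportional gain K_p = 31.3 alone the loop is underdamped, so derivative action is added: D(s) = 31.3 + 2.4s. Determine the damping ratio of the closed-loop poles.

Forward path: (31.3 + 2.4s)·7.2/(s(s+3.9)). The closed-loop characteristic equation is s² + (3.9 + 7.2·2.4)s + 7.2·31.3 = 0.
That is s² + 21.18s + 225.4 = 0, so ω_n = 15.01 rad/s and ζ = 21.18/(2·15.01) = 0.7054.

ζ = 0.705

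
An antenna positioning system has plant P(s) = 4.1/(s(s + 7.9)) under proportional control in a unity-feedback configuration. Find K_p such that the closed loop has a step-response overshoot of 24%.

From %OS = 100·exp(−πζ/√(1−ζ²)) = 24%, ζ = −ln(0.24)/√(π²+ln²(0.24)) = 0.4136.
Characteristic equation s² + 7.9s + 4.1K_p = 0 gives ζ = 7.9/(2√(4.1K_p)).
Setting ζ = 0.4136: √(4.1K_p) = 7.9/(2·0.4136) = 9.55, so K_p = 91.21/4.1 = 22.2.

K_p = 22.2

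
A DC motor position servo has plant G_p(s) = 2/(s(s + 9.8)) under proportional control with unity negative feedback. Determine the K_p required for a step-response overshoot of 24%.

From %OS = 100·exp(−πζ/√(1−ζ²)) = 24%, ζ = −ln(0.24)/√(π²+ln²(0.24)) = 0.4136.
Characteristic equation s² + 9.8s + 2K_p = 0 gives ζ = 9.8/(2√(2K_p)).
Setting ζ = 0.4136: √(2K_p) = 9.8/(2·0.4136) = 11.85, so K_p = 140.4/2 = 70.2.

K_p = 70.2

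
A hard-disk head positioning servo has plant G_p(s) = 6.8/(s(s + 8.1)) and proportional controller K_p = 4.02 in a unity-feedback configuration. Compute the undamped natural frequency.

With unity feedback the closed-loop characteristic equation is s² + 8.1s + 4.02·6.8 = s² + 8.1s + 27.34 = 0.
So ω_n² = 27.34 ⇒ ω_n = 5.228 rad/s, and ζ = 8.1/(2ω_n) = 0.775.

ω_n = 5.23 rad/s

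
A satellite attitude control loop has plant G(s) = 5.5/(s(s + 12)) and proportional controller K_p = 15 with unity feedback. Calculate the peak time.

T_p = 0.461 s

Closed-loop characteristic equation: s² + 12s + 82.5 = 0, so ω_n = 9.083 rad/s and ζ = 12/(2·9.083) = 0.6606.
Damped frequency ω_d = ω_n√(1−ζ²) = 6.819 rad/s, so peak time T_p = π/ω_d = 0.461 s.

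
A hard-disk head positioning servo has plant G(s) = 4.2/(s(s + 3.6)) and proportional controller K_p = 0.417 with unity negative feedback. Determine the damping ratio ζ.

ζ = 1.36

1 + K_p·G(s) = 0 gives s² + 3.6s + 1.751 = 0.
So ω_n² = 1.751 ⇒ ω_n = 1.323 rad/s, and ζ = 3.6/(2ω_n) = 1.36.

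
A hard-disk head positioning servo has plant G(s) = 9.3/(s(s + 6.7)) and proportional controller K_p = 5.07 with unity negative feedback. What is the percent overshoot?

17.3%

Closed-loop characteristic equation: s² + 6.7s + 47.15 = 0, so ω_n = 6.867 rad/s and ζ = 6.7/(2·6.867) = 0.4879.
%OS = 100·exp(−πζ/√(1−ζ²)) = 100·exp(−π·0.4879/√0.762) = 17.3%.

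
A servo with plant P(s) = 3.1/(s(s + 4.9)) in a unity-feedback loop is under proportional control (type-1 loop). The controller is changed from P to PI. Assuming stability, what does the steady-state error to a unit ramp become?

The integrator raises the loop to type 2, so K_v → ∞ and e_ss to a ramp is zero.

0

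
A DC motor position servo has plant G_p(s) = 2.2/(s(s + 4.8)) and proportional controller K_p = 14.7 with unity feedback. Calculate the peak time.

From 1 + K_pG_p(s) = 0: s² + 4.8s + 32.34 = 0 ⇒ ω_n = 5.687, ζ = 0.422.
Damped frequency ω_d = ω_n√(1−ζ²) = 5.156 rad/s, so peak time T_p = π/ω_d = 0.609 s.

T_p = 0.609 s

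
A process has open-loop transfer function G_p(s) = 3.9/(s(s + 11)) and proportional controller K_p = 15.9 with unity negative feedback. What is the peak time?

T_p = 0.557 s

The closed-loop denominator s² + 11s + 62.01 gives ω_n = √62.01 = 7.875 and ζ = 11/(2ω_n) = 0.6984.
Damped frequency ω_d = ω_n√(1−ζ²) = 5.636 rad/s, so peak time T_p = π/ω_d = 0.557 s.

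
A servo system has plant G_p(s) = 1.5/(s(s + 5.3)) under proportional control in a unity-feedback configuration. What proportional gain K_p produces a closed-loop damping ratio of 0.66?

Closed-loop characteristic equation: s² + 5.3s + K_p·1.5 = 0.
So ω_n = √(1.5K_p) and 2ζω_n = 5.3, giving ζ = 5.3/(2√(1.5K_p)).
Setting ζ = 0.66: √(1.5K_p) = 5.3/(2·0.66) = 4.015, so K_p = 16.12/1.5 = 10.7.

K_p = 10.7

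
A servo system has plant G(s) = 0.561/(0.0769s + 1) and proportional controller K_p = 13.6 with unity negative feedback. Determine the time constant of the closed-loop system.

τ = 0.00891 s

Closed loop: T(s) = K_p·G/(1+K_p·G) = 7.63/(0.0769s + 1 + 7.63), with pole at s = −(1 + 7.63)/0.0769 = −112.2.
Closed-loop time constant τ = 1/112.2 = 0.00891 s.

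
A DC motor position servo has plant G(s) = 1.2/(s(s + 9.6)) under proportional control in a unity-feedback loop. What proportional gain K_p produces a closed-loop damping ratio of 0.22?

K_p = 397

Closed-loop characteristic equation: s² + 9.6s + K_p·1.2 = 0.
So ω_n = √(1.2K_p) and 2ζω_n = 9.6, giving ζ = 9.6/(2√(1.2K_p)).
Setting ζ = 0.22: √(1.2K_p) = 9.6/(2·0.22) = 21.82, so K_p = 476/1.2 = 397.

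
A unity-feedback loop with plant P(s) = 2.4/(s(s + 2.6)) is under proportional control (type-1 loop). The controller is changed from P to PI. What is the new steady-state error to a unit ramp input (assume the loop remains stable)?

0

The integrator raises the loop to type 2, so K_v → ∞ and e_ss to a ramp is zero.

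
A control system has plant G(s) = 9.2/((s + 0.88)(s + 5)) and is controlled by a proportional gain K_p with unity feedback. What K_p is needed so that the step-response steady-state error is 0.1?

K_p = 4.3

Steady-state error for a unit step on this type-0 loop is 1/(1 + K_p·G(0)).
G(0) = 2.091. Require 1/(1 + K_p·2.091) = 0.1, so 1 + 2.091·K_p = 10.
K_p = (10 − 1)/2.091 = 4.3.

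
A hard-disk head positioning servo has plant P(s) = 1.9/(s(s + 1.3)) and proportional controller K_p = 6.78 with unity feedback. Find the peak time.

T_p = 0.89 s

Closed-loop characteristic equation: s² + 1.3s + 12.88 = 0, so ω_n = 3.589 rad/s and ζ = 1.3/(2·3.589) = 0.1811.
Damped frequency ω_d = ω_n√(1−ζ²) = 3.53 rad/s, so peak time T_p = π/ω_d = 0.89 s.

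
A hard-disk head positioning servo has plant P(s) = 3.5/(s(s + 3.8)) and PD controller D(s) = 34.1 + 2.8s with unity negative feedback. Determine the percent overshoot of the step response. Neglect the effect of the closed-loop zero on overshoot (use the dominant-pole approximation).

Forward path: (34.1 + 2.8s)·3.5/(s(s+3.8)). The closed-loop characteristic equation is s² + (3.8 + 3.5·2.8)s + 3.5·34.1 = 0.
That is s² + 13.6s + 119.4 = 0, so ω_n = 10.92 rad/s and ζ = 13.6/(2·10.92) = 0.6224.
%OS = 100·exp(−πζ/√(1−ζ²)) = 8.22%.

8.22%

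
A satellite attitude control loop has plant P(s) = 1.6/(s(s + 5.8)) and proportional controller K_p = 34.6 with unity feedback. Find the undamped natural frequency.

ω_n = 7.44 rad/s

1 + K_p·P(s) = 0 gives s² + 5.8s + 55.36 = 0.
Matching s² + 2ζω_n s + ω_n²: ω_n = √55.36 = 7.44 rad/s and 2ζω_n = 5.8, so ζ = 5.8/(2·7.44) = 0.39.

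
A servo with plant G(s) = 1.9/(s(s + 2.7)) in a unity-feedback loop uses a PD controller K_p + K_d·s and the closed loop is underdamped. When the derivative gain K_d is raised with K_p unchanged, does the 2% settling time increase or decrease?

Characteristic equation s² + (2.7 + 1.9K_d)s + 1.9K_p = 0: raising K_d increases ζω_n = (2.7+1.9K_d)/2 while the loop stays underdamped, so T_s ≈ 4/(ζω_n) decreases.

decrease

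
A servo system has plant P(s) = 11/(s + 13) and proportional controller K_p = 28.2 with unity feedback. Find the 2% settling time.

Closed-loop transfer function: T(s) = K_p·P(s)/(1 + K_p·P(s)) = 310.2/(s + 13 + 310.2) = 310.2/(s + 323.2).
Time constant τ = 1/323.2 = 0.003094 s, so the 2% settling time is about 4τ = 0.0124 s.

T_s ≈ 0.0124 s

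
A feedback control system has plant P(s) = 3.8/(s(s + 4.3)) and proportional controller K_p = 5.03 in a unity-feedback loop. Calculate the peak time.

The closed-loop denominator s² + 4.3s + 19.11 gives ω_n = √19.11 = 4.372 and ζ = 4.3/(2ω_n) = 0.4918.
Damped frequency ω_d = ω_n√(1−ζ²) = 3.807 rad/s, so peak time T_p = π/ω_d = 0.825 s.

T_p = 0.825 s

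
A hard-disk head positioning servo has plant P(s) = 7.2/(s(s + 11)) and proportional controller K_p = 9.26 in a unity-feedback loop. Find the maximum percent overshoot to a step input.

5.71%

From 1 + K_pP(s) = 0: s² + 11s + 66.67 = 0 ⇒ ω_n = 8.165, ζ = 0.6736.
%OS = 100·exp(−πζ/√(1−ζ²)) = 100·exp(−π·0.6736/√0.5463) = 5.71%.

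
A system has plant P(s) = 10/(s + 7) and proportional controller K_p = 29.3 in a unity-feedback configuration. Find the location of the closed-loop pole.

Closed-loop transfer function: T(s) = K_p·P(s)/(1 + K_p·P(s)) = 293/(s + 7 + 293) = 293/(s + 300).
The closed-loop pole is at s = −300.

s = -300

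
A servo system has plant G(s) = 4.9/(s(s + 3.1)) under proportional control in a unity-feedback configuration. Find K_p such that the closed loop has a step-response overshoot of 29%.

K_p = 3.65

From %OS = 100·exp(−πζ/√(1−ζ²)) = 29%, ζ = −ln(0.29)/√(π²+ln²(0.29)) = 0.3666.
Characteristic equation s² + 3.1s + 4.9K_p = 0 gives ζ = 3.1/(2√(4.9K_p)).
Setting ζ = 0.3666: √(4.9K_p) = 3.1/(2·0.3666) = 4.228, so K_p = 17.88/4.9 = 3.65.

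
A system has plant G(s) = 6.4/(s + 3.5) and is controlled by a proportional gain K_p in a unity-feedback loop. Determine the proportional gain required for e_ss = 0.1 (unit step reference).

K_p = 4.92

Steady-state error for a unit step on this type-0 loop is 1/(1 + K_p·G(0)).
G(0) = 1.829. Require 1/(1 + K_p·1.829) = 0.1, so 1 + 1.829·K_p = 10.
K_p = (10 − 1)/1.829 = 4.92.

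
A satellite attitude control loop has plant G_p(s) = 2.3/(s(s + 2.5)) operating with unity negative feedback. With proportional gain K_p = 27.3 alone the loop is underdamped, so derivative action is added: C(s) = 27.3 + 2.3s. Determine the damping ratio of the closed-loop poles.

ζ = 0.492

Forward path: (27.3 + 2.3s)·2.3/(s(s+2.5)). The closed-loop characteristic equation is s² + (2.5 + 2.3·2.3)s + 2.3·27.3 = 0.
That is s² + 7.79s + 62.79 = 0, so ω_n = 7.924 rad/s and ζ = 7.79/(2·7.924) = 0.4915.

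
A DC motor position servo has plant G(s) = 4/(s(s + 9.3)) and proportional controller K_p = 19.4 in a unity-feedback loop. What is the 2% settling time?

T_s ≈ 0.86 s

From 1 + K_pG(s) = 0: s² + 9.3s + 77.6 = 0 ⇒ ω_n = 8.809, ζ = 0.5279.
2% settling time T_s ≈ 4/(ζω_n) = 4/4.65 = 0.86 s.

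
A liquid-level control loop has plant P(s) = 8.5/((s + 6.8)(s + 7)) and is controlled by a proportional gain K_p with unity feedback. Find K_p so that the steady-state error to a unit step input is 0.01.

K_p = 554

The loop is type 0, so e_ss(step) = 1/(1 + K_pos) with K_pos = K_p·P(0).
P(0) = 0.1786. Require 1/(1 + K_p·0.1786) = 0.01, so 1 + 0.1786·K_p = 100.
K_p = (100 − 1)/0.1786 = 554.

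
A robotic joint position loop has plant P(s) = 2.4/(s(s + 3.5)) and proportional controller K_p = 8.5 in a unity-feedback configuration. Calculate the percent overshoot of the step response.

26.7%

From 1 + K_pP(s) = 0: s² + 3.5s + 20.4 = 0 ⇒ ω_n = 4.517, ζ = 0.3875.
%OS = 100·exp(−πζ/√(1−ζ²)) = 100·exp(−π·0.3875/√0.8499) = 26.7%.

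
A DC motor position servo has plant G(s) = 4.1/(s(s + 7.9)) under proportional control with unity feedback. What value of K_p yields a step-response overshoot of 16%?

From %OS = 100·exp(−πζ/√(1−ζ²)) = 16%, ζ = −ln(0.16)/√(π²+ln²(0.16)) = 0.5039.
Characteristic equation s² + 7.9s + 4.1K_p = 0 gives ζ = 7.9/(2√(4.1K_p)).
Setting ζ = 0.5039: √(4.1K_p) = 7.9/(2·0.5039) = 7.839, so K_p = 61.46/4.1 = 15.

K_p = 15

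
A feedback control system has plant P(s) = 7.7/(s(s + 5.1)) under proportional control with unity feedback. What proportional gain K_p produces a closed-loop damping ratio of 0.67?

K_p = 1.88

Closed-loop characteristic equation: s² + 5.1s + K_p·7.7 = 0.
So ω_n = √(7.7K_p) and 2ζω_n = 5.1, giving ζ = 5.1/(2√(7.7K_p)).
Setting ζ = 0.67: √(7.7K_p) = 5.1/(2·0.67) = 3.806, so K_p = 14.49/7.7 = 1.88.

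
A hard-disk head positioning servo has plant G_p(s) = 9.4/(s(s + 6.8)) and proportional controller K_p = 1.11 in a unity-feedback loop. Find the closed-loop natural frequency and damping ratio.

With unity feedback the closed-loop characteristic equation is s² + 6.8s + 1.11·9.4 = s² + 6.8s + 10.43 = 0.
So ω_n² = 10.43 ⇒ ω_n = 3.23 rad/s, and ζ = 6.8/(2ω_n) = 1.05.

ω_n = 3.23 rad/s, ζ = 1.05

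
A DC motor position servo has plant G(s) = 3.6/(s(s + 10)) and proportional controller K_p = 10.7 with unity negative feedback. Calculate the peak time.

From 1 + K_pG(s) = 0: s² + 10s + 38.52 = 0 ⇒ ω_n = 6.206, ζ = 0.8056.
Damped frequency ω_d = ω_n√(1−ζ²) = 3.677 rad/s, so peak time T_p = π/ω_d = 0.854 s.

T_p = 0.854 s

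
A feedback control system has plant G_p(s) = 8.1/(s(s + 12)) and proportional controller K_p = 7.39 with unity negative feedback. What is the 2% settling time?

T_s ≈ 0.667 s

Closed-loop characteristic equation: s² + 12s + 59.86 = 0, so ω_n = 7.737 rad/s and ζ = 12/(2·7.737) = 0.7755.
2% settling time T_s ≈ 4/(ζω_n) = 4/6 = 0.667 s.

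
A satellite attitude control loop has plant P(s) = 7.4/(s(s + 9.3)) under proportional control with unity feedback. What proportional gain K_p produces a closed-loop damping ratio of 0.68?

Closed-loop characteristic equation: s² + 9.3s + K_p·7.4 = 0.
So ω_n = √(7.4K_p) and 2ζω_n = 9.3, giving ζ = 9.3/(2√(7.4K_p)).
Setting ζ = 0.68: √(7.4K_p) = 9.3/(2·0.68) = 6.838, so K_p = 46.76/7.4 = 6.32.

K_p = 6.32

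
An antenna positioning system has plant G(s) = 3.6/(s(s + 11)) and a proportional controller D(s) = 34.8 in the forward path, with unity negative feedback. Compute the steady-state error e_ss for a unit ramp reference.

0.0878

The loop has one pole at the origin (type 1). Velocity error constant K_v = lim_{s→0} s·D(s)G(s) = 34.8·3.6/11 = 11.39.
Steady-state error to a unit ramp: e_ss = 1/K_v = 0.0878.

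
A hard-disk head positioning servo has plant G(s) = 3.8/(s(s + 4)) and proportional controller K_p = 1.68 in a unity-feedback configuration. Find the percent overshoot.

The closed-loop denominator s² + 4s + 6.384 gives ω_n = √6.384 = 2.527 and ζ = 4/(2ω_n) = 0.7916.
%OS = 100·exp(−πζ/√(1−ζ²)) = 100·exp(−π·0.7916/√0.3734) = 1.71%.

1.71%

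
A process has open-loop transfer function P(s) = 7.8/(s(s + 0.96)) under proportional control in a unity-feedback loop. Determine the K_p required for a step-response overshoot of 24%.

K_p = 0.173

From %OS = 100·exp(−πζ/√(1−ζ²)) = 24%, ζ = −ln(0.24)/√(π²+ln²(0.24)) = 0.4136.
Characteristic equation s² + 0.96s + 7.8K_p = 0 gives ζ = 0.96/(2√(7.8K_p)).
Setting ζ = 0.4136: √(7.8K_p) = 0.96/(2·0.4136) = 1.161, so K_p = 1.347/7.8 = 0.173.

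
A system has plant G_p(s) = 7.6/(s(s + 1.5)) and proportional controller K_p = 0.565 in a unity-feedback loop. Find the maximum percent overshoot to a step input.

From 1 + K_pG_p(s) = 0: s² + 1.5s + 4.294 = 0 ⇒ ω_n = 2.072, ζ = 0.3619.
%OS = 100·exp(−πζ/√(1−ζ²)) = 100·exp(−π·0.3619/√0.869) = 29.5%.

29.5%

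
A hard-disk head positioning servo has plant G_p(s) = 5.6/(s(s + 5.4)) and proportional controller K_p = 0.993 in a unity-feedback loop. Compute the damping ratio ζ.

ζ = 1.14

1 + K_p·G_p(s) = 0 gives s² + 5.4s + 5.561 = 0.
So ω_n² = 5.561 ⇒ ω_n = 2.358 rad/s, and ζ = 5.4/(2ω_n) = 1.14.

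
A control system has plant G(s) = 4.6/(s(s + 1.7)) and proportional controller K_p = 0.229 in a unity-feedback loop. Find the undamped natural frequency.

1 + K_p·G(s) = 0 gives s² + 1.7s + 1.053 = 0.
Matching s² + 2ζω_n s + ω_n²: ω_n = √1.053 = 1.026 rad/s and 2ζω_n = 1.7, so ζ = 1.7/(2·1.026) = 0.828.

ω_n = 1.03 rad/s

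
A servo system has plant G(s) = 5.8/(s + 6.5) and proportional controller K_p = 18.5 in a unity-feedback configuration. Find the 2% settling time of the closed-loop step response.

Closed-loop transfer function: T(s) = K_p·G(s)/(1 + K_p·G(s)) = 107.3/(s + 6.5 + 107.3) = 107.3/(s + 113.8).
Time constant τ = 1/113.8 = 0.008787 s, so the 2% settling time is about 4τ = 0.0351 s.

T_s ≈ 0.0351 s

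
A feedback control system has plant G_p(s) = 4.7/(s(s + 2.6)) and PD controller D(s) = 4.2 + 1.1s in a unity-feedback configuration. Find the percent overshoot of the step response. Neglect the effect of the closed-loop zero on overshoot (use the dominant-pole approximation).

Forward path: (4.2 + 1.1s)·4.7/(s(s+2.6)). The closed-loop characteristic equation is s² + (2.6 + 4.7·1.1)s + 4.7·4.2 = 0.
That is s² + 7.77s + 19.74 = 0, so ω_n = 4.443 rad/s and ζ = 7.77/(2·4.443) = 0.8744.
%OS = 100·exp(−πζ/√(1−ζ²)) = 0.348%.

0.348%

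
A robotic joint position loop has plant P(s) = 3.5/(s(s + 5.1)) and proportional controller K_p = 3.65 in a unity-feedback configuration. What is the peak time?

T_p = 1.25 s

The closed-loop denominator s² + 5.1s + 12.78 gives ω_n = √12.78 = 3.574 and ζ = 5.1/(2ω_n) = 0.7134.
Damped frequency ω_d = ω_n√(1−ζ²) = 2.504 rad/s, so peak time T_p = π/ω_d = 1.25 s.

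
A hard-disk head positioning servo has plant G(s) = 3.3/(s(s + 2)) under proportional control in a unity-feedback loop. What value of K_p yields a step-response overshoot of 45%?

From %OS = 100·exp(−πζ/√(1−ζ²)) = 45%, ζ = −ln(0.45)/√(π²+ln²(0.45)) = 0.2463.
Characteristic equation s² + 2s + 3.3K_p = 0 gives ζ = 2/(2√(3.3K_p)).
Setting ζ = 0.2463: √(3.3K_p) = 2/(2·0.2463) = 4.059, so K_p = 16.48/3.3 = 4.99.

K_p = 4.99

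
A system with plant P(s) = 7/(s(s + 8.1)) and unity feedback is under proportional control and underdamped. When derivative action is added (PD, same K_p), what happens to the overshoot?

With PD the characteristic equation becomes s² + (a + K·K_d)s + K·K_p = 0; the damping term grows, ζ rises, overshoot falls.

decrease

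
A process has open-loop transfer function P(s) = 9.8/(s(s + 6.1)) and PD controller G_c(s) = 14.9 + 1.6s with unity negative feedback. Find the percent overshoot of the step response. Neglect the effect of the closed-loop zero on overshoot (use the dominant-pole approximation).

0.146%

Forward path: (14.9 + 1.6s)·9.8/(s(s+6.1)). The closed-loop characteristic equation is s² + (6.1 + 9.8·1.6)s + 9.8·14.9 = 0.
That is s² + 21.78s + 146 = 0, so ω_n = 12.08 rad/s and ζ = 21.78/(2·12.08) = 0.9012.
%OS = 100·exp(−πζ/√(1−ζ²)) = 0.146%.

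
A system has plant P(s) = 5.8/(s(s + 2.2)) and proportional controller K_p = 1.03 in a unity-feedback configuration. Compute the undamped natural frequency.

ω_n = 2.44 rad/s

With unity feedback the closed-loop characteristic equation is s² + 2.2s + 1.03·5.8 = s² + 2.2s + 5.974 = 0.
So ω_n² = 5.974 ⇒ ω_n = 2.444 rad/s, and ζ = 2.2/(2ω_n) = 0.45.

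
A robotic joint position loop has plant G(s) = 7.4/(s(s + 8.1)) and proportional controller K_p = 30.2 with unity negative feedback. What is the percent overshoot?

Closed-loop characteristic equation: s² + 8.1s + 223.5 = 0, so ω_n = 14.95 rad/s and ζ = 8.1/(2·14.95) = 0.2709.
%OS = 100·exp(−πζ/√(1−ζ²)) = 100·exp(−π·0.2709/√0.9266) = 41.3%.

41.3%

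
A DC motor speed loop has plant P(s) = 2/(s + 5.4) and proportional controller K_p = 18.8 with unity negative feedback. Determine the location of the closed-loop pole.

s = -43

Closed-loop transfer function: T(s) = K_p·P(s)/(1 + K_p·P(s)) = 37.6/(s + 5.4 + 37.6) = 37.6/(s + 43).
The closed-loop pole is at s = −43.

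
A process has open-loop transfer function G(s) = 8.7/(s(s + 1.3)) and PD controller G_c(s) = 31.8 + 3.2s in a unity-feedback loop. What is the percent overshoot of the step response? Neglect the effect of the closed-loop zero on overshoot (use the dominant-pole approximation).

0.333%

Forward path: (31.8 + 3.2s)·8.7/(s(s+1.3)). The closed-loop characteristic equation is s² + (1.3 + 8.7·3.2)s + 8.7·31.8 = 0.
That is s² + 29.14s + 276.7 = 0, so ω_n = 16.63 rad/s and ζ = 29.14/(2·16.63) = 0.876.
%OS = 100·exp(−πζ/√(1−ζ²)) = 0.333%.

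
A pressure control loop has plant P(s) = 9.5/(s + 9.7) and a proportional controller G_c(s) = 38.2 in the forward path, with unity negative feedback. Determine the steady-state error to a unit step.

The loop is type 0. Static position error constant K_pos = G_c(0)·P(0) = 38.2·0.9794 = 37.41.
Steady-state error to a unit step: e_ss = 1/(1+K_pos) = 1/38.41 = 0.026.

0.026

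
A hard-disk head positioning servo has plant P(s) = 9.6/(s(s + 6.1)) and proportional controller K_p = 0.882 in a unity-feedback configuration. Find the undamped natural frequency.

ω_n = 2.91 rad/s

The closed-loop denominator is s(s+6.1) + 0.882·9.6 = s² + 6.1s + 8.467.
So ω_n² = 8.467 ⇒ ω_n = 2.91 rad/s, and ζ = 6.1/(2ω_n) = 1.05.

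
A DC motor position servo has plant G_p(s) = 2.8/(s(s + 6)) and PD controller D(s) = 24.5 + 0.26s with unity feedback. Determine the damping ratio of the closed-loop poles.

Forward path: (24.5 + 0.26s)·2.8/(s(s+6)). The closed-loop characteristic equation is s² + (6 + 2.8·0.26)s + 2.8·24.5 = 0.
That is s² + 6.728s + 68.6 = 0, so ω_n = 8.283 rad/s and ζ = 6.728/(2·8.283) = 0.4062.

ζ = 0.406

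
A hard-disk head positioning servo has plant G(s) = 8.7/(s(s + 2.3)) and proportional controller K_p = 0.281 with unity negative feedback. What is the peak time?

From 1 + K_pG(s) = 0: s² + 2.3s + 2.445 = 0 ⇒ ω_n = 1.564, ζ = 0.7355.
Damped frequency ω_d = ω_n√(1−ζ²) = 1.059 rad/s, so peak time T_p = π/ω_d = 2.97 s.

T_p = 2.97 s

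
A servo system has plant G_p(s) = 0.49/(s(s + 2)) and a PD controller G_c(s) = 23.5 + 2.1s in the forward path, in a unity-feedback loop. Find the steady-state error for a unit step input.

The open loop G_c(s)G_p(s) has a pole at the origin (type 1), so the static position error constant is infinite and e_ss = 1/(1+∞) = 0.

0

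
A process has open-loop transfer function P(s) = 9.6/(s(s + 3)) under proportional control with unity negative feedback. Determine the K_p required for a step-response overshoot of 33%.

K_p = 2.12

From %OS = 100·exp(−πζ/√(1−ζ²)) = 33%, ζ = −ln(0.33)/√(π²+ln²(0.33)) = 0.3328.
Characteristic equation s² + 3s + 9.6K_p = 0 gives ζ = 3/(2√(9.6K_p)).
Setting ζ = 0.3328: √(9.6K_p) = 3/(2·0.3328) = 4.507, so K_p = 20.32/9.6 = 2.12.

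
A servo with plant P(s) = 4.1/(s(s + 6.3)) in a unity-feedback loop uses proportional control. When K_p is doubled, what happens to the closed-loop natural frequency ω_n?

increase

ω_n = √(4.1·K_p), which grows with K_p.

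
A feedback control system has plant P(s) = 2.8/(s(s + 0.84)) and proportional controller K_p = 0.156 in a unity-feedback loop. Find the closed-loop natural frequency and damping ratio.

ω_n = 0.661 rad/s, ζ = 0.635

The closed-loop denominator is s(s+0.84) + 0.156·2.8 = s² + 0.84s + 0.4368.
Matching s² + 2ζω_n s + ω_n²: ω_n = √0.4368 = 0.6609 rad/s and 2ζω_n = 0.84, so ζ = 0.84/(2·0.6609) = 0.635.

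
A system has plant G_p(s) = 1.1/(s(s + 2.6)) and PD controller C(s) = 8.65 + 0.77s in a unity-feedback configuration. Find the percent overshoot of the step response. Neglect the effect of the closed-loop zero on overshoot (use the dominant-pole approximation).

Forward path: (8.65 + 0.77s)·1.1/(s(s+2.6)). The closed-loop characteristic equation is s² + (2.6 + 1.1·0.77)s + 1.1·8.65 = 0.
That is s² + 3.447s + 9.515 = 0, so ω_n = 3.085 rad/s and ζ = 3.447/(2·3.085) = 0.5587.
%OS = 100·exp(−πζ/√(1−ζ²)) = 12%.

12%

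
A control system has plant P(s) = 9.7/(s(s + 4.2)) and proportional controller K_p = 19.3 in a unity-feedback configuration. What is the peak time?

The closed-loop denominator s² + 4.2s + 187.2 gives ω_n = √187.2 = 13.68 and ζ = 4.2/(2ω_n) = 0.1535.
Damped frequency ω_d = ω_n√(1−ζ²) = 13.52 rad/s, so peak time T_p = π/ω_d = 0.232 s.

T_p = 0.232 s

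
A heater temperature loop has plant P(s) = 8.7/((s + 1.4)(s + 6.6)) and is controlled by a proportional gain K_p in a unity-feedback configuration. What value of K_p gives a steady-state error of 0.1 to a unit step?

K_p = 9.56

Steady-state error for a unit step on this type-0 loop is 1/(1 + K_p·P(0)).
P(0) = 0.9416. Require 1/(1 + K_p·0.9416) = 0.1, so 1 + 0.9416·K_p = 10.
K_p = (10 − 1)/0.9416 = 9.56.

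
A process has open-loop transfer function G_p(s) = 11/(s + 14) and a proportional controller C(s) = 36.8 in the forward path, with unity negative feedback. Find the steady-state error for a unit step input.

The loop is type 0. Static position error constant K_pos = C(0)·G_p(0) = 36.8·0.7857 = 28.91.
Steady-state error to a unit step: e_ss = 1/(1+K_pos) = 1/29.91 = 0.0334.

0.0334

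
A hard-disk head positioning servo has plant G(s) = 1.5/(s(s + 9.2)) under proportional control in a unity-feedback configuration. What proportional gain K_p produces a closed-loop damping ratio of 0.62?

K_p = 36.7

Closed-loop characteristic equation: s² + 9.2s + K_p·1.5 = 0.
So ω_n = √(1.5K_p) and 2ζω_n = 9.2, giving ζ = 9.2/(2√(1.5K_p)).
Setting ζ = 0.62: √(1.5K_p) = 9.2/(2·0.62) = 7.419, so K_p = 55.05/1.5 = 36.7.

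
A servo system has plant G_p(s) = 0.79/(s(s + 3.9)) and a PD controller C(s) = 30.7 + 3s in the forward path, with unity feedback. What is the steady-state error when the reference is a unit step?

The open loop C(s)G_p(s) has a pole at the origin (type 1), so the static position error constant is infinite and e_ss = 1/(1+∞) = 0.

0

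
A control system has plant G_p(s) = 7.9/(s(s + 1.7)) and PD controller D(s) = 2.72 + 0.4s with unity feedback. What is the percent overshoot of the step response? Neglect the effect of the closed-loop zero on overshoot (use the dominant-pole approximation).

14.5%

Forward path: (2.72 + 0.4s)·7.9/(s(s+1.7)). The closed-loop characteristic equation is s² + (1.7 + 7.9·0.4)s + 7.9·2.72 = 0.
That is s² + 4.86s + 21.49 = 0, so ω_n = 4.636 rad/s and ζ = 4.86/(2·4.636) = 0.5242.
%OS = 100·exp(−πζ/√(1−ζ²)) = 14.5%.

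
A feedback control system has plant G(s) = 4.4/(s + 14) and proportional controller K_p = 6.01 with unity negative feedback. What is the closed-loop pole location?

s = -40.44

Closed-loop transfer function: T(s) = K_p·G(s)/(1 + K_p·G(s)) = 26.44/(s + 14 + 26.44) = 26.44/(s + 40.44).
The closed-loop pole is at s = −40.44.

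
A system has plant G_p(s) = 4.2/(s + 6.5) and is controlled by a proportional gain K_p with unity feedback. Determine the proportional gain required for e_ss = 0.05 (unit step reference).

Steady-state error for a unit step on this type-0 loop is 1/(1 + K_p·G_p(0)).
G_p(0) = 0.6462. Require 1/(1 + K_p·0.6462) = 0.05, so 1 + 0.6462·K_p = 20.
K_p = (20 − 1)/0.6462 = 29.4.

K_p = 29.4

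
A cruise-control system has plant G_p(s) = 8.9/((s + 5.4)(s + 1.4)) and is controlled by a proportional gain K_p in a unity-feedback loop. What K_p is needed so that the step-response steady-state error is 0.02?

K_p = 41.6

For a type-0 loop with proportional control, e_ss = 1/(1 + K_p·G_p(0)).
G_p(0) = 1.177. Require 1/(1 + K_p·1.177) = 0.02, so 1 + 1.177·K_p = 50.
K_p = (50 − 1)/1.177 = 41.6.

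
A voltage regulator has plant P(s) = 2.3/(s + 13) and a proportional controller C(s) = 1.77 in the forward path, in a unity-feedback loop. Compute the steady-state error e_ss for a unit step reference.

0.762

The loop is type 0. Static position error constant K_pos = C(0)·P(0) = 1.77·0.1769 = 0.3132.
Steady-state error to a unit step: e_ss = 1/(1+K_pos) = 1/1.313 = 0.762.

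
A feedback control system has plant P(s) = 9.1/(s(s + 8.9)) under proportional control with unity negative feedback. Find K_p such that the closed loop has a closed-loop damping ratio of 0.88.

Closed-loop characteristic equation: s² + 8.9s + K_p·9.1 = 0.
So ω_n = √(9.1K_p) and 2ζω_n = 8.9, giving ζ = 8.9/(2√(9.1K_p)).
Setting ζ = 0.88: √(9.1K_p) = 8.9/(2·0.88) = 5.057, so K_p = 25.57/9.1 = 2.81.

K_p = 2.81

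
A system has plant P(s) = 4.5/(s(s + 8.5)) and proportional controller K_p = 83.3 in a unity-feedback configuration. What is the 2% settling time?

The closed-loop denominator s² + 8.5s + 374.8 gives ω_n = √374.8 = 19.36 and ζ = 8.5/(2ω_n) = 0.2195.
2% settling time T_s ≈ 4/(ζω_n) = 4/4.25 = 0.941 s.

T_s ≈ 0.941 s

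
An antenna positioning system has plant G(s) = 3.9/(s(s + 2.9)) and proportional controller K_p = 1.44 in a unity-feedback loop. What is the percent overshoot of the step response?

From 1 + K_pG(s) = 0: s² + 2.9s + 5.616 = 0 ⇒ ω_n = 2.37, ζ = 0.6119.
%OS = 100·exp(−πζ/√(1−ζ²)) = 100·exp(−π·0.6119/√0.6256) = 8.8%.

8.8%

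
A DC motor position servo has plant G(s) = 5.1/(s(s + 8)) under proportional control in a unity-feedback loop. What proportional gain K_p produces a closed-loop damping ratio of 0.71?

K_p = 6.22

Closed-loop characteristic equation: s² + 8s + K_p·5.1 = 0.
So ω_n = √(5.1K_p) and 2ζω_n = 8, giving ζ = 8/(2√(5.1K_p)).
Setting ζ = 0.71: √(5.1K_p) = 8/(2·0.71) = 5.634, so K_p = 31.74/5.1 = 6.22.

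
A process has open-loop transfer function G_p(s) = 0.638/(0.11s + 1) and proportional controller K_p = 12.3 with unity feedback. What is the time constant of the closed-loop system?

τ = 0.0124 s

Closed loop: T(s) = K_p·G_p/(1+K_p·G_p) = 7.847/(0.11s + 1 + 7.847), with pole at s = −(1 + 7.847)/0.11 = −80.43.
Closed-loop time constant τ = 1/80.43 = 0.0124 s.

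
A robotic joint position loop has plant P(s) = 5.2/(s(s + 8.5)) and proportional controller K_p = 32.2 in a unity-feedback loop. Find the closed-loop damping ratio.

ζ = 0.328

With unity feedback the closed-loop characteristic equation is s² + 8.5s + 32.2·5.2 = s² + 8.5s + 167.4 = 0.
So ω_n² = 167.4 ⇒ ω_n = 12.94 rad/s, and ζ = 8.5/(2ω_n) = 0.328.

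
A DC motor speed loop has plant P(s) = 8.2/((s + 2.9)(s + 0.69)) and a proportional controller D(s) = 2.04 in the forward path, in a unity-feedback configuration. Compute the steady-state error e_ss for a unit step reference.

0.107

The loop is type 0. Static position error constant K_pos = D(0)·P(0) = 2.04·4.098 = 8.36.
Steady-state error to a unit step: e_ss = 1/(1+K_pos) = 1/9.36 = 0.107.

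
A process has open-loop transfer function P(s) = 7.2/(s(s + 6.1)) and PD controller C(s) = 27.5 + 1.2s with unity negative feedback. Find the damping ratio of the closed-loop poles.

Forward path: (27.5 + 1.2s)·7.2/(s(s+6.1)). The closed-loop characteristic equation is s² + (6.1 + 7.2·1.2)s + 7.2·27.5 = 0.
That is s² + 14.74s + 198 = 0, so ω_n = 14.07 rad/s and ζ = 14.74/(2·14.07) = 0.5238.

ζ = 0.524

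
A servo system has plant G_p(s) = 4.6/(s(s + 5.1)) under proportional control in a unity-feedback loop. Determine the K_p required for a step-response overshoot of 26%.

K_p = 9.1

From %OS = 100·exp(−πζ/√(1−ζ²)) = 26%, ζ = −ln(0.26)/√(π²+ln²(0.26)) = 0.3941.
Characteristic equation s² + 5.1s + 4.6K_p = 0 gives ζ = 5.1/(2√(4.6K_p)).
Setting ζ = 0.3941: √(4.6K_p) = 5.1/(2·0.3941) = 6.471, so K_p = 41.87/4.6 = 9.1.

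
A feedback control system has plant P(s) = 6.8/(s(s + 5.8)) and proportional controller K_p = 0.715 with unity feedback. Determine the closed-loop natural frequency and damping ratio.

1 + K_p·P(s) = 0 gives s² + 5.8s + 4.862 = 0.
Matching s² + 2ζω_n s + ω_n²: ω_n = √4.862 = 2.205 rad/s and 2ζω_n = 5.8, so ζ = 5.8/(2·2.205) = 1.32.

ω_n = 2.2 rad/s, ζ = 1.32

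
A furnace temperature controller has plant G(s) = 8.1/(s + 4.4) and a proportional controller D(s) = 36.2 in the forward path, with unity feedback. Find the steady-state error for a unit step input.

0.0148

The loop is type 0. Static position error constant K_pos = D(0)·G(0) = 36.2·1.841 = 66.64.
Steady-state error to a unit step: e_ss = 1/(1+K_pos) = 1/67.64 = 0.0148.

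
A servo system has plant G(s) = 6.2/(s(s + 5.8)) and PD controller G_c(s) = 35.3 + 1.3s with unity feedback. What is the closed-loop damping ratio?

ζ = 0.468

Forward path: (35.3 + 1.3s)·6.2/(s(s+5.8)). The closed-loop characteristic equation is s² + (5.8 + 6.2·1.3)s + 6.2·35.3 = 0.
That is s² + 13.86s + 218.9 = 0, so ω_n = 14.79 rad/s and ζ = 13.86/(2·14.79) = 0.4684.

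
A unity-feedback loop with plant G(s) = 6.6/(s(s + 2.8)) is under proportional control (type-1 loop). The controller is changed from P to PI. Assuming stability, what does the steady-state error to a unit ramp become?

0

The integrator raises the loop to type 2, so K_v → ∞ and e_ss to a ramp is zero.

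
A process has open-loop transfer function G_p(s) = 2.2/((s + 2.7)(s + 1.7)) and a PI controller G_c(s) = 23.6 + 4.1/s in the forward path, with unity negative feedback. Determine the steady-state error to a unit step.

The open loop G_c(s)G_p(s) has a pole at the origin (type 1), so the static position error constant is infinite and e_ss = 1/(1+∞) = 0.

0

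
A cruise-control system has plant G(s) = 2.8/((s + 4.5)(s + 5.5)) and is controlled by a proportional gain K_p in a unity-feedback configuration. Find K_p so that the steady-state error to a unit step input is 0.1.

K_p = 79.6

The loop is type 0, so e_ss(step) = 1/(1 + K_pos) with K_pos = K_p·G(0).
G(0) = 0.1131. Require 1/(1 + K_p·0.1131) = 0.1, so 1 + 0.1131·K_p = 10.
K_p = (10 − 1)/0.1131 = 79.6.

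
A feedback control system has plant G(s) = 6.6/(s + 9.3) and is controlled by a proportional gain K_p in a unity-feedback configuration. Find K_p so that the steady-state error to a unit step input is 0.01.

Steady-state error for a unit step on this type-0 loop is 1/(1 + K_p·G(0)).
G(0) = 0.7097. Require 1/(1 + K_p·0.7097) = 0.01, so 1 + 0.7097·K_p = 100.
K_p = (100 − 1)/0.7097 = 140.

K_p = 140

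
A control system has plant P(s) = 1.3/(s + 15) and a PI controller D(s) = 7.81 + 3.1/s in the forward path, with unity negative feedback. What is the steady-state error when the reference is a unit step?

0

The open loop D(s)P(s) has a pole at the origin (type 1), so the static position error constant is infinite and e_ss = 1/(1+∞) = 0.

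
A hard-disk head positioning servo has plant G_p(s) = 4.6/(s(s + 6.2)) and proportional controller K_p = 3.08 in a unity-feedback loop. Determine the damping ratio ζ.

1 + K_p·G_p(s) = 0 gives s² + 6.2s + 14.17 = 0.
So ω_n² = 14.17 ⇒ ω_n = 3.764 rad/s, and ζ = 6.2/(2ω_n) = 0.824.

ζ = 0.824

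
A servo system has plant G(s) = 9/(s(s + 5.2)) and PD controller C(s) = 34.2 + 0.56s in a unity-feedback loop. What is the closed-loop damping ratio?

ζ = 0.292

Forward path: (34.2 + 0.56s)·9/(s(s+5.2)). The closed-loop characteristic equation is s² + (5.2 + 9·0.56)s + 9·34.2 = 0.
That is s² + 10.24s + 307.8 = 0, so ω_n = 17.54 rad/s and ζ = 10.24/(2·17.54) = 0.2918.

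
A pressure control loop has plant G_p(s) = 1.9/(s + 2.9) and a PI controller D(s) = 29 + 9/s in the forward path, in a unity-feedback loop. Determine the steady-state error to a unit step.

0

The open loop D(s)G_p(s) has a pole at the origin (type 1), so the static position error constant is infinite and e_ss = 1/(1+∞) = 0.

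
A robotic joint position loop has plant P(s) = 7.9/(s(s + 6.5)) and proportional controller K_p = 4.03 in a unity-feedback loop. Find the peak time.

The closed-loop denominator s² + 6.5s + 31.84 gives ω_n = √31.84 = 5.642 and ζ = 6.5/(2ω_n) = 0.576.
Damped frequency ω_d = ω_n√(1−ζ²) = 4.612 rad/s, so peak time T_p = π/ω_d = 0.681 s.

T_p = 0.681 s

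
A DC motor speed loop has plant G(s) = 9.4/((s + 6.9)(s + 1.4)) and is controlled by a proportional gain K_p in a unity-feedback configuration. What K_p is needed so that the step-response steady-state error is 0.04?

For a type-0 loop with proportional control, e_ss = 1/(1 + K_p·G(0)).
G(0) = 0.9731. Require 1/(1 + K_p·0.9731) = 0.04, so 1 + 0.9731·K_p = 25.
K_p = (25 − 1)/0.9731 = 24.7.

K_p = 24.7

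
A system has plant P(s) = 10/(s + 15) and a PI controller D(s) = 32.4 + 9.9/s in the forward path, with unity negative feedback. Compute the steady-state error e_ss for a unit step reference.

0

The open loop D(s)P(s) has a pole at the origin (type 1), so the static position error constant is infinite and e_ss = 1/(1+∞) = 0.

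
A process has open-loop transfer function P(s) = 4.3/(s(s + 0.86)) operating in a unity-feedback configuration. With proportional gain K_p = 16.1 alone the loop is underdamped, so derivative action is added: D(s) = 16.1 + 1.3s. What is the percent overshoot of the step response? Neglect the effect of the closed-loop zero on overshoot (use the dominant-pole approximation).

Forward path: (16.1 + 1.3s)·4.3/(s(s+0.86)). The closed-loop characteristic equation is s² + (0.86 + 4.3·1.3)s + 4.3·16.1 = 0.
That is s² + 6.45s + 69.23 = 0, so ω_n = 8.32 rad/s and ζ = 6.45/(2·8.32) = 0.3876.
%OS = 100·exp(−πζ/√(1−ζ²)) = 26.7%.

26.7%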